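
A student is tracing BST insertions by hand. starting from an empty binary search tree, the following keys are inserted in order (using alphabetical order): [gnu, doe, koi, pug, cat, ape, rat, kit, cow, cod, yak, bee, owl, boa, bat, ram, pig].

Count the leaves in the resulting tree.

Insert gnu: tree is empty, so gnu becomes the root.
Insert doe: doe < gnu → go left. Place as left child of gnu.
Insert koi: koi > gnu → go right. Place as right child of gnu.
Insert pug: pug > gnu → go right; pug > koi → go right. Place as right child of koi.
Insert cat: cat < gnu → go left; cat < doe → go left. Place as left child of doe.
Insert ape: ape < gnu → go left; ape < doe → go left; ape < cat → go left. Place as left child of cat.
Insert rat: rat > gnu → go right; rat > koi → go right; rat > pug → go right. Place as right child of pug.
Insert kit: kit > gnu → go right; kit < koi → go left. Place as left child of koi.
Insert cow: cow < gnu → go left; cow < doe → go left; cow > cat → go right. Place as right child of cat.
Insert cod: cod < gnu → go left; cod < doe → go left; cod > cat → go right; cod < cow → go left. Place as left child of cow.
Insert yak: yak > gnu → go right; yak > koi → go right; yak > pug → go right; yak > rat → go right. Place as right child of rat.
Insert bee: bee < gnu → go left; bee < doe → go left; bee < cat → go left; bee > ape → go right. Place as right child of ape.
Insert owl: owl > gnu → go right; owl > koi → go right; owl < pug → go left. Place as left child of pug.
Insert boa: boa < gnu → go left; boa < doe → go left; boa < cat → go left; boa > ape → go right; boa > bee → go right. Place as right child of bee.
Insert bat: bat < gnu → go left; bat < doe → go left; bat < cat → go left; bat > ape → go right; bat < bee → go left. Place as left child of bee.
Insert ram: ram > gnu → go right; ram > koi → go right; ram > pug → go right; ram < rat → go left. Place as left child of rat.
Insert pig: pig > gnu → go right; pig > koi → go right; pig < pug → go left; pig > owl → go right. Place as right child of owl.

Leaves: bat, boa, cod, kit, pig, ram, yak — 7 in total.

7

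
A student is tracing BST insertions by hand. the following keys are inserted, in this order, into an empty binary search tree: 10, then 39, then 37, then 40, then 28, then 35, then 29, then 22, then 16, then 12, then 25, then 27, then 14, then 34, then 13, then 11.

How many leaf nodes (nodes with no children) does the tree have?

5

10: root
39: right child of 10 (depth 1)
37: left child of 39 (depth 2)
40: right child of 39 (depth 2)
28: left child of 37 (depth 3)
35: right child of 28 (depth 4)
29: left child of 35 (depth 5)
22: left child of 28 (depth 4)
16: left child of 22 (depth 5)
12: left child of 16 (depth 6)
25: right child of 22 (depth 5)
27: right child of 25 (depth 6)
14: right child of 12 (depth 7)
34: right child of 29 (depth 6)
13: left child of 14 (depth 8)
11: left child of 12 (depth 7)

Leaves: 11, 13, 27, 34, 40 — 5 in total.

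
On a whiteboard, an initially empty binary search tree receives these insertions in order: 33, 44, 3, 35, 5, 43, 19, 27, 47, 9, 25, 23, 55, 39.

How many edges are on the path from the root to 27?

Resulting structure (node: left, right):
  33: L=3, R=44
  44: L=35, R=47
  3: L=–, R=5
  35: L=–, R=43
  5: L=–, R=19
  43: L=39, R=–
  19: L=9, R=27
  27: L=25, R=–
  47: L=–, R=55
  9: L=–, R=–
  25: L=23, R=–
  23: L=–, R=–
  55: L=–, R=–
  39: L=–, R=–

Path to 27: 33 → 3 → 5 → 19 → 27, which is 4 edges.

4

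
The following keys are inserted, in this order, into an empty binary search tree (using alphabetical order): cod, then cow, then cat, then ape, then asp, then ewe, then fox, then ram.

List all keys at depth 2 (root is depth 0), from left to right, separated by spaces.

ape ewe

cod: root
cow: right child of cod (depth 1)
cat: left child of cod (depth 1)
ape: left child of cat (depth 2)
asp: right child of ape (depth 3)
ewe: right child of cow (depth 2)
fox: right child of ewe (depth 3)
ram: right child of fox (depth 4)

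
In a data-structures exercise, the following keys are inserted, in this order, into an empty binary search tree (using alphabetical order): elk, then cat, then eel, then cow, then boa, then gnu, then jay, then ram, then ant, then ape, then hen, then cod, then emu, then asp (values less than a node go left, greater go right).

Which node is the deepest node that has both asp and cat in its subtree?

cat

elk: root
cat: left child of elk (depth 1)
eel: right child of cat (depth 2)
cow: left child of eel (depth 3)
boa: left child of cat (depth 2)
gnu: right child of elk (depth 1)
jay: right child of gnu (depth 2)
ram: right child of jay (depth 3)
ant: left child of boa (depth 3)
ape: right child of ant (depth 4)
hen: left child of jay (depth 3)
cod: left child of cow (depth 4)
emu: left child of gnu (depth 2)
asp: right child of ape (depth 5)

Path to asp: elk → cat → boa → ant → ape → asp
Path to cat: elk → cat
cat lies on both paths and is an ancestor of the other node.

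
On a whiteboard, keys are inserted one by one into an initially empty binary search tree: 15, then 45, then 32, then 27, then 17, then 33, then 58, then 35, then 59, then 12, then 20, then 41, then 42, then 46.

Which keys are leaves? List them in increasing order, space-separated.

Resulting structure (node: left, right):
  15: L=12, R=45
  45: L=32, R=58
  32: L=27, R=33
  27: L=17, R=–
  17: L=–, R=20
  33: L=–, R=35
  58: L=46, R=59
  35: L=–, R=41
  59: L=–, R=–
  12: L=–, R=–
  20: L=–, R=–
  41: L=–, R=42
  42: L=–, R=–
  46: L=–, R=–

12 20 42 46 59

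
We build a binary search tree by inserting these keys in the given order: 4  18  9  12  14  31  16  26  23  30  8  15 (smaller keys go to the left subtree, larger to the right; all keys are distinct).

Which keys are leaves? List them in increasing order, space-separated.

Resulting structure (node: left, right):
  4: L=–, R=18
  18: L=9, R=31
  9: L=8, R=12
  12: L=–, R=14
  14: L=–, R=16
  31: L=26, R=–
  16: L=15, R=–
  26: L=23, R=30
  23: L=–, R=–
  30: L=–, R=–
  8: L=–, R=–
  15: L=–, R=–

8 15 23 30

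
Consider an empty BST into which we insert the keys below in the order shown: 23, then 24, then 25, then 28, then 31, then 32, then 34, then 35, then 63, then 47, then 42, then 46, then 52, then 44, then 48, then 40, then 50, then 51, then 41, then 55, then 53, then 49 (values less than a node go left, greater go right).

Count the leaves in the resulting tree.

5

23: root
24: right child of 23 (depth 1)
25: right child of 24 (depth 2)
28: right child of 25 (depth 3)
31: right child of 28 (depth 4)
32: right child of 31 (depth 5)
34: right child of 32 (depth 6)
35: right child of 34 (depth 7)
63: right child of 35 (depth 8)
47: left child of 63 (depth 9)
42: left child of 47 (depth 10)
46: right child of 42 (depth 11)
52: right child of 47 (depth 10)
44: left child of 46 (depth 12)
48: left child of 52 (depth 11)
40: left child of 42 (depth 11)
50: right child of 48 (depth 12)
51: right child of 50 (depth 13)
41: right child of 40 (depth 12)
55: right child of 52 (depth 11)
53: left child of 55 (depth 12)
49: left child of 50 (depth 13)

Leaves: 41, 44, 49, 51, 53 — 5 in total.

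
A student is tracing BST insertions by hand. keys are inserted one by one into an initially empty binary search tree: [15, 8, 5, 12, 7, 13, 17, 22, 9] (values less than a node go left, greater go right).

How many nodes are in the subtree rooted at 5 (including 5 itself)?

2

Insert 15: tree is empty, so 15 becomes the root.
Insert 8: 8 < 15 → go left. Place as left child of 15.
Insert 5: 5 < 15 → go left; 5 < 8 → go left. Place as left child of 8.
Insert 12: 12 < 15 → go left; 12 > 8 → go right. Place as right child of 8.
Insert 7: 7 < 15 → go left; 7 < 8 → go left; 7 > 5 → go right. Place as right child of 5.
Insert 13: 13 < 15 → go left; 13 > 8 → go right; 13 > 12 → go right. Place as right child of 12.
Insert 17: 17 > 15 → go right. Place as right child of 15.
Insert 22: 22 > 15 → go right; 22 > 17 → go right. Place as right child of 17.
Insert 9: 9 < 15 → go left; 9 > 8 → go right; 9 < 12 → go left. Place as left child of 12.

Subtree rooted at 5 contains: 5, 7 — 2 nodes.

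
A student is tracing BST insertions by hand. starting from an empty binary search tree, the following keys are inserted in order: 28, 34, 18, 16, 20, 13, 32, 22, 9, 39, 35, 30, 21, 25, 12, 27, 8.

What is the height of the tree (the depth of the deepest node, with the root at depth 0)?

Resulting structure (node: left, right):
  28: L=18, R=34
  34: L=32, R=39
  18: L=16, R=20
  16: L=13, R=–
  20: L=–, R=22
  13: L=9, R=–
  32: L=30, R=–
  22: L=21, R=25
  9: L=8, R=12
  39: L=35, R=–
  35: L=–, R=–
  30: L=–, R=–
  21: L=–, R=–
  25: L=–, R=27
  12: L=–, R=–
  27: L=–, R=–
  8: L=–, R=–

The deepest node is 12 at depth 5.

5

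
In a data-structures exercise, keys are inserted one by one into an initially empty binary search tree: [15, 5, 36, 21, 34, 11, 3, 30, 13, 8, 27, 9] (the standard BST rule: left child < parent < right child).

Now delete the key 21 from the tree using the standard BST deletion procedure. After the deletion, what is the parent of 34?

36

Insert 15: tree is empty, so 15 becomes the root.
Insert 5: 5 < 15 → go left. Place as left child of 15.
Insert 36: 36 > 15 → go right. Place as right child of 15.
Insert 21: 21 > 15 → go right; 21 < 36 → go left. Place as left child of 36.
Insert 34: 34 > 15 → go right; 34 < 36 → go left; 34 > 21 → go right. Place as right child of 21.
Insert 11: 11 < 15 → go left; 11 > 5 → go right. Place as right child of 5.
Insert 3: 3 < 15 → go left; 3 < 5 → go left. Place as left child of 5.
Insert 30: 30 > 15 → go right; 30 < 36 → go left; 30 > 21 → go right; 30 < 34 → go left. Place as left child of 34.
Insert 13: 13 < 15 → go left; 13 > 5 → go right; 13 > 11 → go right. Place as right child of 11.
Insert 8: 8 < 15 → go left; 8 > 5 → go right; 8 < 11 → go left. Place as left child of 11.
Insert 27: 27 > 15 → go right; 27 < 36 → go left; 27 > 21 → go right; 27 < 34 → go left; 27 < 30 → go left. Place as left child of 30.
Insert 9: 9 < 15 → go left; 9 > 5 → go right; 9 < 11 → go left; 9 > 8 → go right. Place as right child of 8.

Delete 21 (at most one child — splice it out).
After deletion, 34's parent is 36.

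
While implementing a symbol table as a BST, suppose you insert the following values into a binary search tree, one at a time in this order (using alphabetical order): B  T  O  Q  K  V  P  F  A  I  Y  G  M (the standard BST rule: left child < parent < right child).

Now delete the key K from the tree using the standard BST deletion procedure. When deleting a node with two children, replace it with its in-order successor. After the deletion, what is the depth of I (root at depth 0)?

5

Insert B: tree is empty, so B becomes the root.
Insert T: T > B → go right. Place as right child of B.
Insert O: O > B → go right; O < T → go left. Place as left child of T.
Insert Q: Q > B → go right; Q < T → go left; Q > O → go right. Place as right child of O.
Insert K: K > B → go right; K < T → go left; K < O → go left. Place as left child of O.
Insert V: V > B → go right; V > T → go right. Place as right child of T.
Insert P: P > B → go right; P < T → go left; P > O → go right; P < Q → go left. Place as left child of Q.
Insert F: F > B → go right; F < T → go left; F < O → go left; F < K → go left. Place as left child of K.
Insert A: A < B → go left. Place as left child of B.
Insert I: I > B → go right; I < T → go left; I < O → go left; I < K → go left; I > F → go right. Place as right child of F.
Insert Y: Y > B → go right; Y > T → go right; Y > V → go right. Place as right child of V.
Insert G: G > B → go right; G < T → go left; G < O → go left; G < K → go left; G > F → go right; G < I → go left. Place as left child of I.
Insert M: M > B → go right; M < T → go left; M < O → go left; M > K → go right. Place as right child of K.

Delete K (two children — replace with in-order successor).
After deletion, path to I: B → T → O → M → F → I.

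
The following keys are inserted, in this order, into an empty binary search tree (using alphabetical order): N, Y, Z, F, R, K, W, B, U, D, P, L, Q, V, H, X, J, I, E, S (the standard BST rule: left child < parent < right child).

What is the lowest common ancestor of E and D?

D

Resulting structure (node: left, right):
  N: L=F, R=Y
  Y: L=R, R=Z
  Z: L=–, R=–
  F: L=B, R=K
  R: L=P, R=W
  K: L=H, R=L
  W: L=U, R=X
  B: L=–, R=D
  U: L=S, R=V
  D: L=–, R=E
  P: L=–, R=Q
  L: L=–, R=–
  Q: L=–, R=–
  V: L=–, R=–
  H: L=–, R=J
  X: L=–, R=–
  J: L=I, R=–
  I: L=–, R=–
  E: L=–, R=–
  S: L=–, R=–

Path to E: N → F → B → D → E
Path to D: N → F → B → D
D lies on both paths and is an ancestor of the other node.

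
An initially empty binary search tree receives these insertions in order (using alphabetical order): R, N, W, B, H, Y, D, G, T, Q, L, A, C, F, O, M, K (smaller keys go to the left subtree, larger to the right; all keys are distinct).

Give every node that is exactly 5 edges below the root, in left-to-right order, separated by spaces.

Resulting structure (node: left, right):
  R: L=N, R=W
  N: L=B, R=Q
  W: L=T, R=Y
  B: L=A, R=H
  H: L=D, R=L
  Y: L=–, R=–
  D: L=C, R=G
  G: L=F, R=–
  T: L=–, R=–
  Q: L=O, R=–
  L: L=K, R=M
  A: L=–, R=–
  C: L=–, R=–
  F: L=–, R=–
  O: L=–, R=–
  M: L=–, R=–
  K: L=–, R=–

C G K M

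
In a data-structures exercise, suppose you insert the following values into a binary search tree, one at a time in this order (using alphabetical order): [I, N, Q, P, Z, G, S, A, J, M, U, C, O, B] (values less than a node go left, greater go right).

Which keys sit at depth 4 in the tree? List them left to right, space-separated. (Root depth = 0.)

Insert I: tree is empty, so I becomes the root.
Insert N: N > I → go right. Place as right child of I.
Insert Q: Q > I → go right; Q > N → go right. Place as right child of N.
Insert P: P > I → go right; P > N → go right; P < Q → go left. Place as left child of Q.
Insert Z: Z > I → go right; Z > N → go right; Z > Q → go right. Place as right child of Q.
Insert G: G < I → go left. Place as left child of I.
Insert S: S > I → go right; S > N → go right; S > Q → go right; S < Z → go left. Place as left child of Z.
Insert A: A < I → go left; A < G → go left. Place as left child of G.
Insert J: J > I → go right; J < N → go left. Place as left child of N.
Insert M: M > I → go right; M < N → go left; M > J → go right. Place as right child of J.
Insert U: U > I → go right; U > N → go right; U > Q → go right; U < Z → go left; U > S → go right. Place as right child of S.
Insert C: C < I → go left; C < G → go left; C > A → go right. Place as right child of A.
Insert O: O > I → go right; O > N → go right; O < Q → go left; O < P → go left. Place as left child of P.
Insert B: B < I → go left; B < G → go left; B > A → go right; B < C → go left. Place as left child of C.

B O S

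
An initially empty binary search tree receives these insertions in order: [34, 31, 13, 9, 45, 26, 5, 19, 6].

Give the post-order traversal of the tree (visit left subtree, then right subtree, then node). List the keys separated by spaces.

6 5 9 19 26 13 31 45 34

34: root
31: left child of 34 (depth 1)
13: left child of 31 (depth 2)
9: left child of 13 (depth 3)
45: right child of 34 (depth 1)
26: right child of 13 (depth 3)
5: left child of 9 (depth 4)
19: left child of 26 (depth 4)
6: right child of 5 (depth 5)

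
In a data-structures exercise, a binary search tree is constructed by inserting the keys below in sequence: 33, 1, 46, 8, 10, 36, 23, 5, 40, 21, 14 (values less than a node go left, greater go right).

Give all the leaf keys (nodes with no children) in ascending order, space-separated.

5 14 40

Insert 33: tree is empty, so 33 becomes the root.
Insert 1: 1 < 33 → go left. Place as left child of 33.
Insert 46: 46 > 33 → go right. Place as right child of 33.
Insert 8: 8 < 33 → go left; 8 > 1 → go right. Place as right child of 1.
Insert 10: 10 < 33 → go left; 10 > 1 → go right; 10 > 8 → go right. Place as right child of 8.
Insert 36: 36 > 33 → go right; 36 < 46 → go left. Place as left child of 46.
Insert 23: 23 < 33 → go left; 23 > 1 → go right; 23 > 8 → go right; 23 > 10 → go right. Place as right child of 10.
Insert 5: 5 < 33 → go left; 5 > 1 → go right; 5 < 8 → go left. Place as left child of 8.
Insert 40: 40 > 33 → go right; 40 < 46 → go left; 40 > 36 → go right. Place as right child of 36.
Insert 21: 21 < 33 → go left; 21 > 1 → go right; 21 > 8 → go right; 21 > 10 → go right; 21 < 23 → go left. Place as left child of 23.
Insert 14: 14 < 33 → go left; 14 > 1 → go right; 14 > 8 → go right; 14 > 10 → go right; 14 < 23 → go left; 14 < 21 → go left. Place as left child of 21.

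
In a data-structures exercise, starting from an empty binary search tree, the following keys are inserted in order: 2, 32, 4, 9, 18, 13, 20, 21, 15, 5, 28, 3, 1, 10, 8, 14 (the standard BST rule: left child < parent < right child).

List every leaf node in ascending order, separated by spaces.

1 3 8 10 14 28

2: root
32: right child of 2 (depth 1)
4: left child of 32 (depth 2)
9: right child of 4 (depth 3)
18: right child of 9 (depth 4)
13: left child of 18 (depth 5)
20: right child of 18 (depth 5)
21: right child of 20 (depth 6)
15: right child of 13 (depth 6)
5: left child of 9 (depth 4)
28: right child of 21 (depth 7)
3: left child of 4 (depth 3)
1: left child of 2 (depth 1)
10: left child of 13 (depth 6)
8: right child of 5 (depth 5)
14: left child of 15 (depth 7)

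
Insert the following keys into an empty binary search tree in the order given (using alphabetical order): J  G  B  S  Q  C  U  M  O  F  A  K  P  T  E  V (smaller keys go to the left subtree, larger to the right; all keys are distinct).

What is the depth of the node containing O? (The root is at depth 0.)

4

Resulting structure (node: left, right):
  J: L=G, R=S
  G: L=B, R=–
  B: L=A, R=C
  S: L=Q, R=U
  Q: L=M, R=–
  C: L=–, R=F
  U: L=T, R=V
  M: L=K, R=O
  O: L=–, R=P
  F: L=E, R=–
  A: L=–, R=–
  K: L=–, R=–
  P: L=–, R=–
  T: L=–, R=–
  E: L=–, R=–
  V: L=–, R=–

Path to O: J → S → Q → M → O, which is 4 edges.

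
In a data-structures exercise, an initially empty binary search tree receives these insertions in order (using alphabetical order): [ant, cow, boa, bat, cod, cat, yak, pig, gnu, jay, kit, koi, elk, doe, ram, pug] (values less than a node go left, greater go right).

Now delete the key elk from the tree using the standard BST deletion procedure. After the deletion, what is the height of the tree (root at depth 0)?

7

Resulting structure (node: left, right):
  ant: L=–, R=cow
  cow: L=boa, R=yak
  boa: L=bat, R=cod
  bat: L=–, R=–
  cod: L=cat, R=–
  cat: L=–, R=–
  yak: L=pig, R=–
  pig: L=gnu, R=ram
  gnu: L=elk, R=jay
  jay: L=–, R=kit
  kit: L=–, R=koi
  koi: L=–, R=–
  elk: L=doe, R=–
  doe: L=–, R=–
  ram: L=pug, R=–
  pug: L=–, R=–

Delete elk (at most one child — splice it out).
After deletion, deepest node is koi at depth 7.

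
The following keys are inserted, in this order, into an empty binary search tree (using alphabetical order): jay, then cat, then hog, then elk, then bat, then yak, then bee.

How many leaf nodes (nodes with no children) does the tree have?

3

Insert jay: tree is empty, so jay becomes the root.
Insert cat: cat < jay → go left. Place as left child of jay.
Insert hog: hog < jay → go left; hog > cat → go right. Place as right child of cat.
Insert elk: elk < jay → go left; elk > cat → go right; elk < hog → go left. Place as left child of hog.
Insert bat: bat < jay → go left; bat < cat → go left. Place as left child of cat.
Insert yak: yak > jay → go right. Place as right child of jay.
Insert bee: bee < jay → go left; bee < cat → go left; bee > bat → go right. Place as right child of bat.

Leaves: bee, elk, yak — 3 in total.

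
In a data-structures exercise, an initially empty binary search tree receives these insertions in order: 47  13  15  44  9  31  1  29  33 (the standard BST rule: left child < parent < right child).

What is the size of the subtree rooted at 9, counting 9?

2

Insert 47: tree is empty, so 47 becomes the root.
Insert 13: 13 < 47 → go left. Place as left child of 47.
Insert 15: 15 < 47 → go left; 15 > 13 → go right. Place as right child of 13.
Insert 44: 44 < 47 → go left; 44 > 13 → go right; 44 > 15 → go right. Place as right child of 15.
Insert 9: 9 < 47 → go left; 9 < 13 → go left. Place as left child of 13.
Insert 31: 31 < 47 → go left; 31 > 13 → go right; 31 > 15 → go right; 31 < 44 → go left. Place as left child of 44.
Insert 1: 1 < 47 → go left; 1 < 13 → go left; 1 < 9 → go left. Place as left child of 9.
Insert 29: 29 < 47 → go left; 29 > 13 → go right; 29 > 15 → go right; 29 < 44 → go left; 29 < 31 → go left. Place as left child of 31.
Insert 33: 33 < 47 → go left; 33 > 13 → go right; 33 > 15 → go right; 33 < 44 → go left; 33 > 31 → go right. Place as right child of 31.

Subtree rooted at 9 contains: 9, 1 — 2 nodes.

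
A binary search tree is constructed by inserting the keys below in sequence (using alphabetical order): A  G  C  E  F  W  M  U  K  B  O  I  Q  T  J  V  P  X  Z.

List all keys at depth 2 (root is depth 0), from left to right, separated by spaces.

C W

Resulting structure (node: left, right):
  A: L=–, R=G
  G: L=C, R=W
  C: L=B, R=E
  E: L=–, R=F
  F: L=–, R=–
  W: L=M, R=X
  M: L=K, R=U
  U: L=O, R=V
  K: L=I, R=–
  B: L=–, R=–
  O: L=–, R=Q
  I: L=–, R=J
  Q: L=P, R=T
  T: L=–, R=–
  J: L=–, R=–
  V: L=–, R=–
  P: L=–, R=–
  X: L=–, R=Z
  Z: L=–, R=–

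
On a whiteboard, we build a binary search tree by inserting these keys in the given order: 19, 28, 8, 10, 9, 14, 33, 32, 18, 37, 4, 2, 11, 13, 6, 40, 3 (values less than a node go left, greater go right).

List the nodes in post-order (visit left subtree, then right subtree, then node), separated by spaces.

3 2 6 4 9 13 11 18 14 10 8 32 40 37 33 28 19

Insert 19: tree is empty, so 19 becomes the root.
Insert 28: 28 > 19 → go right. Place as right child of 19.
Insert 8: 8 < 19 → go left. Place as left child of 19.
Insert 10: 10 < 19 → go left; 10 > 8 → go right. Place as right child of 8.
Insert 9: 9 < 19 → go left; 9 > 8 → go right; 9 < 10 → go left. Place as left child of 10.
Insert 14: 14 < 19 → go left; 14 > 8 → go right; 14 > 10 → go right. Place as right child of 10.
Insert 33: 33 > 19 → go right; 33 > 28 → go right. Place as right child of 28.
Insert 32: 32 > 19 → go right; 32 > 28 → go right; 32 < 33 → go left. Place as left child of 33.
Insert 18: 18 < 19 → go left; 18 > 8 → go right; 18 > 10 → go right; 18 > 14 → go right. Place as right child of 14.
Insert 37: 37 > 19 → go right; 37 > 28 → go right; 37 > 33 → go right. Place as right child of 33.
Insert 4: 4 < 19 → go left; 4 < 8 → go left. Place as left child of 8.
Insert 2: 2 < 19 → go left; 2 < 8 → go left; 2 < 4 → go left. Place as left child of 4.
Insert 11: 11 < 19 → go left; 11 > 8 → go right; 11 > 10 → go right; 11 < 14 → go left. Place as left child of 14.
Insert 13: 13 < 19 → go left; 13 > 8 → go right; 13 > 10 → go right; 13 < 14 → go left; 13 > 11 → go right. Place as right child of 11.
Insert 6: 6 < 19 → go left; 6 < 8 → go left; 6 > 4 → go right. Place as right child of 4.
Insert 40: 40 > 19 → go right; 40 > 28 → go right; 40 > 33 → go right; 40 > 37 → go right. Place as right child of 37.
Insert 3: 3 < 19 → go left; 3 < 8 → go left; 3 < 4 → go left; 3 > 2 → go right. Place as right child of 2.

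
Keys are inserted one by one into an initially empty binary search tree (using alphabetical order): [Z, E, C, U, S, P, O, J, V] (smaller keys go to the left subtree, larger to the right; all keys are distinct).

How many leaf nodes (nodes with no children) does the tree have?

Z: root
E: left child of Z (depth 1)
C: left child of E (depth 2)
U: right child of E (depth 2)
S: left child of U (depth 3)
P: left child of S (depth 4)
O: left child of P (depth 5)
J: left child of O (depth 6)
V: right child of U (depth 3)

Leaves: C, J, V — 3 in total.

3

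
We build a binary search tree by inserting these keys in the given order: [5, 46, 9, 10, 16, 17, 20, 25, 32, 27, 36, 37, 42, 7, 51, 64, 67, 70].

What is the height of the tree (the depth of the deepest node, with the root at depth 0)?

11

Insert 5: tree is empty, so 5 becomes the root.
Insert 46: 46 > 5 → go right. Place as right child of 5.
Insert 9: 9 > 5 → go right; 9 < 46 → go left. Place as left child of 46.
Insert 10: 10 > 5 → go right; 10 < 46 → go left; 10 > 9 → go right. Place as right child of 9.
Insert 16: 16 > 5 → go right; 16 < 46 → go left; 16 > 9 → go right; 16 > 10 → go right. Place as right child of 10.
Insert 17: 17 > 5 → go right; 17 < 46 → go left; 17 > 9 → go right; 17 > 10 → go right; 17 > 16 → go right. Place as right child of 16.
Insert 20: 20 > 5 → go right; 20 < 46 → go left; 20 > 9 → go right; 20 > 10 → go right; 20 > 16 → go right; 20 > 17 → go right. Place as right child of 17.
Insert 25: 25 > 5 → go right; 25 < 46 → go left; 25 > 9 → go right; 25 > 10 → go right; 25 > 16 → go right; 25 > 17 → go right; 25 > 20 → go right. Place as right child of 20.
Insert 32: 32 > 5 → go right; 32 < 46 → go left; 32 > 9 → go right; 32 > 10 → go right; 32 > 16 → go right; 32 > 17 → go right; 32 > 20 → go right; 32 > 25 → go right. Place as right child of 25.
Insert 27: 27 > 5 → go right; 27 < 46 → go left; 27 > 9 → go right; 27 > 10 → go right; 27 > 16 → go right; 27 > 17 → go right; 27 > 20 → go right; 27 > 25 → go right; 27 < 32 → go left. Place as left child of 32.
Insert 36: 36 > 5 → go right; 36 < 46 → go left; 36 > 9 → go right; 36 > 10 → go right; 36 > 16 → go right; 36 > 17 → go right; 36 > 20 → go right; 36 > 25 → go right; 36 > 32 → go right. Place as right child of 32.
Insert 37: 37 > 5 → go right; 37 < 46 → go left; 37 > 9 → go right; 37 > 10 → go right; 37 > 16 → go right; 37 > 17 → go right; 37 > 20 → go right; 37 > 25 → go right; 37 > 32 → go right; 37 > 36 → go right. Place as right child of 36.
Insert 42: 42 > 5 → go right; 42 < 46 → go left; 42 > 9 → go right; 42 > 10 → go right; 42 > 16 → go right; 42 > 17 → go right; 42 > 20 → go right; 42 > 25 → go right; 42 > 32 → go right; 42 > 36 → go right; 42 > 37 → go right. Place as right child of 37.
Insert 7: 7 > 5 → go right; 7 < 46 → go left; 7 < 9 → go left. Place as left child of 9.
Insert 51: 51 > 5 → go right; 51 > 46 → go right. Place as right child of 46.
Insert 64: 64 > 5 → go right; 64 > 46 → go right; 64 > 51 → go right. Place as right child of 51.
Insert 67: 67 > 5 → go right; 67 > 46 → go right; 67 > 51 → go right; 67 > 64 → go right. Place as right child of 64.
Insert 70: 70 > 5 → go right; 70 > 46 → go right; 70 > 51 → go right; 70 > 64 → go right; 70 > 67 → go right. Place as right child of 67.

The deepest node is 42 at depth 11.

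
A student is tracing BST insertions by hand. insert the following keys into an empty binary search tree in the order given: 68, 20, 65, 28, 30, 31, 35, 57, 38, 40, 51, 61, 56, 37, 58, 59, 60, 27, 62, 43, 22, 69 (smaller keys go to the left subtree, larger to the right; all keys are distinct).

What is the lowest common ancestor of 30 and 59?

30

Insert 68: tree is empty, so 68 becomes the root.
Insert 20: 20 < 68 → go left. Place as left child of 68.
Insert 65: 65 < 68 → go left; 65 > 20 → go right. Place as right child of 20.
Insert 28: 28 < 68 → go left; 28 > 20 → go right; 28 < 65 → go left. Place as left child of 65.
Insert 30: 30 < 68 → go left; 30 > 20 → go right; 30 < 65 → go left; 30 > 28 → go right. Place as right child of 28.
Insert 31: 31 < 68 → go left; 31 > 20 → go right; 31 < 65 → go left; 31 > 28 → go right; 31 > 30 → go right. Place as right child of 30.
Insert 35: 35 < 68 → go left; 35 > 20 → go right; 35 < 65 → go left; 35 > 28 → go right; 35 > 30 → go right; 35 > 31 → go right. Place as right child of 31.
Insert 57: 57 < 68 → go left; 57 > 20 → go right; 57 < 65 → go left; 57 > 28 → go right; 57 > 30 → go right; 57 > 31 → go right; 57 > 35 → go right. Place as right child of 35.
Insert 38: 38 < 68 → go left; 38 > 20 → go right; 38 < 65 → go left; 38 > 28 → go right; 38 > 30 → go right; 38 > 31 → go right; 38 > 35 → go right; 38 < 57 → go left. Place as left child of 57.
Insert 40: 40 < 68 → go left; 40 > 20 → go right; 40 < 65 → go left; 40 > 28 → go right; 40 > 30 → go right; 40 > 31 → go right; 40 > 35 → go right; 40 < 57 → go left; 40 > 38 → go right. Place as right child of 38.
Insert 51: 51 < 68 → go left; 51 > 20 → go right; 51 < 65 → go left; 51 > 28 → go right; 51 > 30 → go right; 51 > 31 → go right; 51 > 35 → go right; 51 < 57 → go left; 51 > 38 → go right; 51 > 40 → go right. Place as right child of 40.
Insert 61: 61 < 68 → go left; 61 > 20 → go right; 61 < 65 → go left; 61 > 28 → go right; 61 > 30 → go right; 61 > 31 → go right; 61 > 35 → go right; 61 > 57 → go right. Place as right child of 57.
Insert 56: 56 < 68 → go left; 56 > 20 → go right; 56 < 65 → go left; 56 > 28 → go right; 56 > 30 → go right; 56 > 31 → go right; 56 > 35 → go right; 56 < 57 → go left; 56 > 38 → go right; 56 > 40 → go right; 56 > 51 → go right. Place as right child of 51.
Insert 37: 37 < 68 → go left; 37 > 20 → go right; 37 < 65 → go left; 37 > 28 → go right; 37 > 30 → go right; 37 > 31 → go right; 37 > 35 → go right; 37 < 57 → go left; 37 < 38 → go left. Place as left child of 38.
Insert 58: 58 < 68 → go left; 58 > 20 → go right; 58 < 65 → go left; 58 > 28 → go right; 58 > 30 → go right; 58 > 31 → go right; 58 > 35 → go right; 58 > 57 → go right; 58 < 61 → go left. Place as left child of 61.
Insert 59: 59 < 68 → go left; 59 > 20 → go right; 59 < 65 → go left; 59 > 28 → go right; 59 > 30 → go right; 59 > 31 → go right; 59 > 35 → go right; 59 > 57 → go right; 59 < 61 → go left; 59 > 58 → go right. Place as right child of 58.
Insert 60: 60 < 68 → go left; 60 > 20 → go right; 60 < 65 → go left; 60 > 28 → go right; 60 > 30 → go right; 60 > 31 → go right; 60 > 35 → go right; 60 > 57 → go right; 60 < 61 → go left; 60 > 58 → go right; 60 > 59 → go right. Place as right child of 59.
Insert 27: 27 < 68 → go left; 27 > 20 → go right; 27 < 65 → go left; 27 < 28 → go left. Place as left child of 28.
Insert 62: 62 < 68 → go left; 62 > 20 → go right; 62 < 65 → go left; 62 > 28 → go right; 62 > 30 → go right; 62 > 31 → go right; 62 > 35 → go right; 62 > 57 → go right; 62 > 61 → go right. Place as right child of 61.
Insert 43: 43 < 68 → go left; 43 > 20 → go right; 43 < 65 → go left; 43 > 28 → go right; 43 > 30 → go right; 43 > 31 → go right; 43 > 35 → go right; 43 < 57 → go left; 43 > 38 → go right; 43 > 40 → go right; 43 < 51 → go left. Place as left child of 51.
Insert 22: 22 < 68 → go left; 22 > 20 → go right; 22 < 65 → go left; 22 < 28 → go left; 22 < 27 → go left. Place as left child of 27.
Insert 69: 69 > 68 → go right. Place as right child of 68.

Path to 30: 68 → 20 → 65 → 28 → 30
Path to 59: 68 → 20 → 65 → 28 → 30 → 31 → 35 → 57 → 61 → 58 → 59
30 lies on both paths and is an ancestor of the other node.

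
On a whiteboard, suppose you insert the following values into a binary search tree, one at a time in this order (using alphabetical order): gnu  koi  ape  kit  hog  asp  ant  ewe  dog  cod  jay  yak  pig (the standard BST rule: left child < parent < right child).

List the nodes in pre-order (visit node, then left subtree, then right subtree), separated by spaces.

Insert gnu: tree is empty, so gnu becomes the root.
Insert koi: koi > gnu → go right. Place as right child of gnu.
Insert ape: ape < gnu → go left. Place as left child of gnu.
Insert kit: kit > gnu → go right; kit < koi → go left. Place as left child of koi.
Insert hog: hog > gnu → go right; hog < koi → go left; hog < kit → go left. Place as left child of kit.
Insert asp: asp < gnu → go left; asp > ape → go right. Place as right child of ape.
Insert ant: ant < gnu → go left; ant < ape → go left. Place as left child of ape.
Insert ewe: ewe < gnu → go left; ewe > ape → go right; ewe > asp → go right. Place as right child of asp.
Insert dog: dog < gnu → go left; dog > ape → go right; dog > asp → go right; dog < ewe → go left. Place as left child of ewe.
Insert cod: cod < gnu → go left; cod > ape → go right; cod > asp → go right; cod < ewe → go left; cod < dog → go left. Place as left child of dog.
Insert jay: jay > gnu → go right; jay < koi → go left; jay < kit → go left; jay > hog → go right. Place as right child of hog.
Insert yak: yak > gnu → go right; yak > koi → go right. Place as right child of koi.
Insert pig: pig > gnu → go right; pig > koi → go right; pig < yak → go left. Place as left child of yak.

gnu ape ant asp ewe dog cod koi kit hog jay yak pig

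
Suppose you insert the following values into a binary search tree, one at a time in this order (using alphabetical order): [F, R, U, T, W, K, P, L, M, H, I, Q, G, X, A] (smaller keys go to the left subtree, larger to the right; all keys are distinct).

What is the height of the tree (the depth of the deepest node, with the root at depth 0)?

5

F: root
R: right child of F (depth 1)
U: right child of R (depth 2)
T: left child of U (depth 3)
W: right child of U (depth 3)
K: left child of R (depth 2)
P: right child of K (depth 3)
L: left child of P (depth 4)
M: right child of L (depth 5)
H: left child of K (depth 3)
I: right child of H (depth 4)
Q: right child of P (depth 4)
G: left child of H (depth 4)
X: right child of W (depth 4)
A: left child of F (depth 1)

The deepest node is M at depth 5.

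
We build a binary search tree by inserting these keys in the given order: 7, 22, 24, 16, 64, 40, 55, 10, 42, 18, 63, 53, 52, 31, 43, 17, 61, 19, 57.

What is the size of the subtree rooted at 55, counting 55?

8

7: root
22: right child of 7 (depth 1)
24: right child of 22 (depth 2)
16: left child of 22 (depth 2)
64: right child of 24 (depth 3)
40: left child of 64 (depth 4)
55: right child of 40 (depth 5)
10: left child of 16 (depth 3)
42: left child of 55 (depth 6)
18: right child of 16 (depth 3)
63: right child of 55 (depth 6)
53: right child of 42 (depth 7)
52: left child of 53 (depth 8)
31: left child of 40 (depth 5)
43: left child of 52 (depth 9)
17: left child of 18 (depth 4)
61: left child of 63 (depth 7)
19: right child of 18 (depth 4)
57: left child of 61 (depth 8)

Subtree rooted at 55 contains: 55, 42, 53, 52, 43, 63, 61, 57 — 8 nodes.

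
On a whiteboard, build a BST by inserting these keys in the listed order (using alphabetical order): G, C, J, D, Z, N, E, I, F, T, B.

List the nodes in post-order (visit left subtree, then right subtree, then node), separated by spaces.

B F E D C I T N Z J G

Resulting structure (node: left, right):
  G: L=C, R=J
  C: L=B, R=D
  J: L=I, R=Z
  D: L=–, R=E
  Z: L=N, R=–
  N: L=–, R=T
  E: L=–, R=F
  I: L=–, R=–
  F: L=–, R=–
  T: L=–, R=–
  B: L=–, R=–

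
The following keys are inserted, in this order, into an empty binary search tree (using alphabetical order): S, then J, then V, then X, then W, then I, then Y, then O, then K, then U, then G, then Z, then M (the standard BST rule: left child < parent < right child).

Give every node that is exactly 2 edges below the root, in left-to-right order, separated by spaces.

Resulting structure (node: left, right):
  S: L=J, R=V
  J: L=I, R=O
  V: L=U, R=X
  X: L=W, R=Y
  W: L=–, R=–
  I: L=G, R=–
  Y: L=–, R=Z
  O: L=K, R=–
  K: L=–, R=M
  U: L=–, R=–
  G: L=–, R=–
  Z: L=–, R=–
  M: L=–, R=–

I O U X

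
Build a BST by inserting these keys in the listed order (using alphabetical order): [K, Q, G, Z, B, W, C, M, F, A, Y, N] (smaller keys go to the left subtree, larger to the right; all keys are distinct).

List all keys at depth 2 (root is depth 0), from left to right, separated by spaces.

B M Z

Resulting structure (node: left, right):
  K: L=G, R=Q
  Q: L=M, R=Z
  G: L=B, R=–
  Z: L=W, R=–
  B: L=A, R=C
  W: L=–, R=Y
  C: L=–, R=F
  M: L=–, R=N
  F: L=–, R=–
  A: L=–, R=–
  Y: L=–, R=–
  N: L=–, R=–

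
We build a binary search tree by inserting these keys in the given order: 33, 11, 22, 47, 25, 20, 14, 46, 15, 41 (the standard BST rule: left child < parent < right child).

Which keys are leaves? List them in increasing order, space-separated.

33: root
11: left child of 33 (depth 1)
22: right child of 11 (depth 2)
47: right child of 33 (depth 1)
25: right child of 22 (depth 3)
20: left child of 22 (depth 3)
14: left child of 20 (depth 4)
46: left child of 47 (depth 2)
15: right child of 14 (depth 5)
41: left child of 46 (depth 3)

15 25 41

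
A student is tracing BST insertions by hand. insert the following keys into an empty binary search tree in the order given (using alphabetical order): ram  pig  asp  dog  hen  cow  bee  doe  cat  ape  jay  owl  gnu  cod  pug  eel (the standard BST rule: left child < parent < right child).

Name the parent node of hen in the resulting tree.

Insert ram: tree is empty, so ram becomes the root.
Insert pig: pig < ram → go left. Place as left child of ram.
Insert asp: asp < ram → go left; asp < pig → go left. Place as left child of pig.
Insert dog: dog < ram → go left; dog < pig → go left; dog > asp → go right. Place as right child of asp.
Insert hen: hen < ram → go left; hen < pig → go left; hen > asp → go right; hen > dog → go right. Place as right child of dog.
Insert cow: cow < ram → go left; cow < pig → go left; cow > asp → go right; cow < dog → go left. Place as left child of dog.
Insert bee: bee < ram → go left; bee < pig → go left; bee > asp → go right; bee < dog → go left; bee < cow → go left. Place as left child of cow.
Insert doe: doe < ram → go left; doe < pig → go left; doe > asp → go right; doe < dog → go left; doe > cow → go right. Place as right child of cow.
Insert cat: cat < ram → go left; cat < pig → go left; cat > asp → go right; cat < dog → go left; cat < cow → go left; cat > bee → go right. Place as right child of bee.
Insert ape: ape < ram → go left; ape < pig → go left; ape < asp → go left. Place as left child of asp.
Insert jay: jay < ram → go left; jay < pig → go left; jay > asp → go right; jay > dog → go right; jay > hen → go right. Place as right child of hen.
Insert owl: owl < ram → go left; owl < pig → go left; owl > asp → go right; owl > dog → go right; owl > hen → go right; owl > jay → go right. Place as right child of jay.
Insert gnu: gnu < ram → go left; gnu < pig → go left; gnu > asp → go right; gnu > dog → go right; gnu < hen → go left. Place as left child of hen.
Insert cod: cod < ram → go left; cod < pig → go left; cod > asp → go right; cod < dog → go left; cod < cow → go left; cod > bee → go right; cod > cat → go right. Place as right child of cat.
Insert pug: pug < ram → go left; pug > pig → go right. Place as right child of pig.
Insert eel: eel < ram → go left; eel < pig → go left; eel > asp → go right; eel > dog → go right; eel < hen → go left; eel < gnu → go left. Place as left child of gnu.

dog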